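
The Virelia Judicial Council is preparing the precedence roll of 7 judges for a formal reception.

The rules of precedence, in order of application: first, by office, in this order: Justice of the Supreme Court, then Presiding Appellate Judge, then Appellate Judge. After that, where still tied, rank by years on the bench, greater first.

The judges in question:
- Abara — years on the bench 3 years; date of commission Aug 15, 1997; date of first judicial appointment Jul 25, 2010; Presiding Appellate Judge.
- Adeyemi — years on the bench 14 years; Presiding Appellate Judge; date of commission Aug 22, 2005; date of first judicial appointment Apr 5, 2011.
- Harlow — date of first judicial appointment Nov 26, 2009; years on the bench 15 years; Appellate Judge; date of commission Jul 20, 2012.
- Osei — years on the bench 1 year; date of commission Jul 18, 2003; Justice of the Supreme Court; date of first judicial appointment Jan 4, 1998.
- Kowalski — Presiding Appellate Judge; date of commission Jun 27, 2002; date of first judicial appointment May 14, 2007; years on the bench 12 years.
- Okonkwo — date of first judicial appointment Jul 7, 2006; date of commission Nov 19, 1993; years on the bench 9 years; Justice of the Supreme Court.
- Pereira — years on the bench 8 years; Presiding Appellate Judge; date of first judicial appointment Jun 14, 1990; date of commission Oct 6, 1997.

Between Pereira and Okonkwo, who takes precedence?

By office: Okonkwo and Osei (Justice of the Supreme Court); then Adeyemi, Kowalski, Pereira and Abara (Presiding Appellate Judge); then Harlow (Appellate Judge).
Among Okonkwo and Osei, by years on the bench (higher first): Okonkwo (9 years) before Osei (1 year).
Among Adeyemi, Kowalski, Pereira and Abara, by years on the bench (higher first): Adeyemi (14 years) before Kowalski (12 years) before Pereira (8 years) before Abara (3 years).
So Okonkwo takes precedence.

Okonkwo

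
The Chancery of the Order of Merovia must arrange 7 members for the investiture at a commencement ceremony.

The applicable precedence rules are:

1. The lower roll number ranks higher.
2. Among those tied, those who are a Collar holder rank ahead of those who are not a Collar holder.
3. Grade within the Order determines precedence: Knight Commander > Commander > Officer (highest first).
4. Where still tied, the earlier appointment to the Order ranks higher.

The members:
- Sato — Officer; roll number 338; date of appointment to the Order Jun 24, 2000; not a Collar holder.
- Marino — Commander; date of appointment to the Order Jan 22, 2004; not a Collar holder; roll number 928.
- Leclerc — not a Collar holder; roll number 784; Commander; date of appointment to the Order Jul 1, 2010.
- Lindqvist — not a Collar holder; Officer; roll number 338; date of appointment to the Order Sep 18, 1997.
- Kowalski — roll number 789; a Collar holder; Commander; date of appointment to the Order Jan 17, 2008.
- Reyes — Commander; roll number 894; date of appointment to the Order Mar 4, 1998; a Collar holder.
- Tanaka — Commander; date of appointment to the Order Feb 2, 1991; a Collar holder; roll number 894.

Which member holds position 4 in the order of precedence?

By roll number (lower first): Lindqvist and Sato (both 338); then Leclerc (784); then Kowalski (789); then Tanaka and Reyes (both 894); then Marino (928).
Lindqvist and Sato are each not a Collar holder, so the next rule applies.
Lindqvist and Sato are each Officer, so the next rule applies.
Among Lindqvist and Sato, by date of appointment to the Order (earlier first): Lindqvist (Sep 18, 1997) before Sato (Jun 24, 2000).
Tanaka and Reyes are each a Collar holder, so the next rule applies.
Tanaka and Reyes are each Commander, so the next rule applies.
Among Tanaka and Reyes, by date of appointment to the Order (earlier first): Tanaka (Feb 2, 1991) before Reyes (Mar 4, 1998).
Order: Lindqvist, Sato, Leclerc, Kowalski, Tanaka, Reyes, Marino.

Kowalski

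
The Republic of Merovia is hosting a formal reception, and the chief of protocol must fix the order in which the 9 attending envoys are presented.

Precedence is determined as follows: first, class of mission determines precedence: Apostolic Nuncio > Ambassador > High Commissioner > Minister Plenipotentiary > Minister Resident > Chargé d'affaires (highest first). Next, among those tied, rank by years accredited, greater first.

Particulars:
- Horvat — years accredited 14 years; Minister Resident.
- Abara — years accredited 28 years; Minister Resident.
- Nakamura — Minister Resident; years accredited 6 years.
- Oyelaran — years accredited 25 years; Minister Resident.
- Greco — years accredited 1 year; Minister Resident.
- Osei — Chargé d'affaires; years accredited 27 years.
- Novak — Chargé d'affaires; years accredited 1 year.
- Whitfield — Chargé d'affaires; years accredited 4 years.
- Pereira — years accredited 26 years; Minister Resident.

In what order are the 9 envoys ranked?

Abara, Pereira, Oyelaran, Horvat, Nakamura, Greco, Osei, Whitfield, Novak

By class of mission: Abara, Pereira, Oyelaran, Horvat, Nakamura and Greco (Minister Resident); then Osei, Whitfield and Novak (Chargé d'affaires).
Among Abara, Pereira, Oyelaran, Horvat, Nakamura and Greco, by years accredited (higher first): Abara (28 years) before Pereira (26 years) before Oyelaran (25 years) before Horvat (14 years) before Nakamura (6 years) before Greco (1 year).
Among Osei, Whitfield and Novak, by years accredited (higher first): Osei (27 years) before Whitfield (4 years) before Novak (1 year).
Full order: Abara, Pereira, Oyelaran, Horvat, Nakamura, Greco, Osei, Whitfield, Novak.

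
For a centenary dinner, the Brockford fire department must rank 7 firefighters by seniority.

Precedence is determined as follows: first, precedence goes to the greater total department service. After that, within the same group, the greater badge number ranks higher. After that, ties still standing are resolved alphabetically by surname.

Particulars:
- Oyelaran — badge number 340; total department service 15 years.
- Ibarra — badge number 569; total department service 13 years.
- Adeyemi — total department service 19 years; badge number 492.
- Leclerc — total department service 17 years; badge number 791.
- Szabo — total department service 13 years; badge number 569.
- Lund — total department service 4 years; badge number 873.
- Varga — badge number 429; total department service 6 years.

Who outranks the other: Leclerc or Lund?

Leclerc

By total department service (higher first): Adeyemi (19 years); then Leclerc (17 years); then Oyelaran (15 years); then Ibarra and Szabo (both 13 years); then Varga (6 years); then Lund (4 years).
Ibarra and Szabo both have badge number 569, so the next rule applies.
Among Ibarra and Szabo, alphabetically by surname: Ibarra before Szabo.
So Leclerc takes precedence.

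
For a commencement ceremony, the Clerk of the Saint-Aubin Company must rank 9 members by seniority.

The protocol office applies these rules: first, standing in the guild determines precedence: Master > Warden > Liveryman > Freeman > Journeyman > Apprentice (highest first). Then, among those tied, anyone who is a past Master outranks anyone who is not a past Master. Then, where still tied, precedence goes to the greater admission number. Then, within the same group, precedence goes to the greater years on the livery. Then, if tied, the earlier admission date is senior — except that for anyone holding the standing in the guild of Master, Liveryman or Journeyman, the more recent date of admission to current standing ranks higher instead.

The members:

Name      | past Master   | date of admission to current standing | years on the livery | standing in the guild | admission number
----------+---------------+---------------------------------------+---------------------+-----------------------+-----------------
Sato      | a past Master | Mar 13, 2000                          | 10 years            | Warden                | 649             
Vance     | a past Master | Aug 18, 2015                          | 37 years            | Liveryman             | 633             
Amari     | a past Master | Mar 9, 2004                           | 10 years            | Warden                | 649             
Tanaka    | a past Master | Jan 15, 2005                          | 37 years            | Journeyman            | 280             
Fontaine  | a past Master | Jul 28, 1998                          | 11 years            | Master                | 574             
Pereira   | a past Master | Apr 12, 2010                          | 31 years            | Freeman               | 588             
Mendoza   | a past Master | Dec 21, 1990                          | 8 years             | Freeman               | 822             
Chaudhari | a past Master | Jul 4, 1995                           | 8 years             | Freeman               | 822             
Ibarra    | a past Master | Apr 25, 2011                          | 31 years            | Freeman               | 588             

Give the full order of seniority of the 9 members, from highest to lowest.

By standing in the guild: Fontaine (Master); then Sato and Amari (Warden); then Vance (Liveryman); then Mendoza, Chaudhari, Pereira and Ibarra (Freeman); then Tanaka (Journeyman).
Sato and Amari are each a past Master, so the next rule applies.
Sato and Amari both have admission number 649, so the next rule applies.
Sato and Amari both have years on the livery 10 years, so the next rule applies.
Among Sato and Amari, by date of admission to current standing (earlier first): Sato (Mar 13, 2000) before Amari (Mar 9, 2004).
Mendoza, Chaudhari, Pereira and Ibarra are each a past Master, so the next rule applies.
Among Mendoza, Chaudhari, Pereira and Ibarra, by admission number (higher first): Mendoza and Chaudhari (822) before Pereira and Ibarra (588).
Mendoza and Chaudhari both have years on the livery 8 years, so the next rule applies.
Among Mendoza and Chaudhari, by date of admission to current standing (earlier first): Mendoza (Dec 21, 1990) before Chaudhari (Jul 4, 1995).
Pereira and Ibarra both have years on the livery 31 years, so the next rule applies.
Among Pereira and Ibarra, by date of admission to current standing (earlier first): Pereira (Apr 12, 2010) before Ibarra (Apr 25, 2011).
Full order: Fontaine, Sato, Amari, Vance, Mendoza, Chaudhari, Pereira, Ibarra, Tanaka.

Fontaine, Sato, Amari, Vance, Mendoza, Chaudhari, Pereira, Ibarra, Tanaka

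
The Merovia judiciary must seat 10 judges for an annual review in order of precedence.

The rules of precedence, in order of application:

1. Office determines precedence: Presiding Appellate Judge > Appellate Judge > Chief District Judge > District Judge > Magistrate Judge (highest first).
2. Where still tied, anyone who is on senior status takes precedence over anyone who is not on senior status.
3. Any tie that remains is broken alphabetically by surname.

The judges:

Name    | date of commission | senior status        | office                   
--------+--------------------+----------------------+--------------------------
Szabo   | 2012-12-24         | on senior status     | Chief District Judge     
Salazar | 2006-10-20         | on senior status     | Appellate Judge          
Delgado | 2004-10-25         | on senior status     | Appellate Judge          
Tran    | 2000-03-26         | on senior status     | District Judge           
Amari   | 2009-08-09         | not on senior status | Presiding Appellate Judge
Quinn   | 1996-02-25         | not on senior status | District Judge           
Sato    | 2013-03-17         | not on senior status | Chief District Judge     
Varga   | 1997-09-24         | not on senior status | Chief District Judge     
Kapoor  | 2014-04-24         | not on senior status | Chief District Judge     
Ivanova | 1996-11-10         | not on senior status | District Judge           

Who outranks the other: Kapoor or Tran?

Kapoor

By office: Amari (Presiding Appellate Judge); then Delgado and Salazar (Appellate Judge); then Szabo, Kapoor, Sato and Varga (Chief District Judge); then Tran, Ivanova and Quinn (District Judge).
Delgado and Salazar are each on senior status, so the next rule applies.
Among Delgado and Salazar, alphabetically by surname: Delgado before Salazar.
Among Szabo, Kapoor, Sato and Varga, on senior status before not on senior status: Szabo (on senior status) before Kapoor, Sato and Varga (not on senior status).
Among Kapoor, Sato and Varga, alphabetically by surname: Kapoor before Sato before Varga.
Among Tran, Ivanova and Quinn, on senior status before not on senior status: Tran (on senior status) before Ivanova and Quinn (not on senior status).
Among Ivanova and Quinn, alphabetically by surname: Ivanova before Quinn.
So Kapoor takes precedence.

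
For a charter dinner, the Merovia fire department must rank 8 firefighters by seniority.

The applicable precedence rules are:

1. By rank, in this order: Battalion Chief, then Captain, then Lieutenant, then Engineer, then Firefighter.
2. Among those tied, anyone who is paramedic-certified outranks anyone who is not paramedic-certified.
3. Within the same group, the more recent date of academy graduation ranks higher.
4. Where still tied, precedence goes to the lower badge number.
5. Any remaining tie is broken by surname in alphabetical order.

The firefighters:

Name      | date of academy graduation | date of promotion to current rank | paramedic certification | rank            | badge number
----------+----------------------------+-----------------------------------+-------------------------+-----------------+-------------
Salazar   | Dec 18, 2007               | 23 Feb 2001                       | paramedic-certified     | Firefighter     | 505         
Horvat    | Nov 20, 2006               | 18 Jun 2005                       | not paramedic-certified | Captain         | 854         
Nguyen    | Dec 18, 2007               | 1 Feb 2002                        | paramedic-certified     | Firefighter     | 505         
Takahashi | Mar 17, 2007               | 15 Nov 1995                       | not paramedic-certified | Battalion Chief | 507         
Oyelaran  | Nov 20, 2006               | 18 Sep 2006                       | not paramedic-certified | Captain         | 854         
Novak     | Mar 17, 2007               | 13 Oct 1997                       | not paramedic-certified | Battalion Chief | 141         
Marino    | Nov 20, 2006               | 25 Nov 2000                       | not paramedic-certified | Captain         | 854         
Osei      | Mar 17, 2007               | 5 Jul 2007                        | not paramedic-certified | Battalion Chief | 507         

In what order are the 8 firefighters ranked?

Novak, Osei, Takahashi, Horvat, Marino, Oyelaran, Nguyen, Salazar

By rank: Novak, Osei and Takahashi (Battalion Chief); then Horvat, Marino and Oyelaran (Captain); then Nguyen and Salazar (Firefighter).
Novak, Osei and Takahashi are each not paramedic-certified, so the next rule applies.
Novak, Osei and Takahashi all have date of academy graduation Mar 17, 2007, so the next rule applies.
Among Novak, Osei and Takahashi, by badge number (lower first): Novak (141) before Osei and Takahashi (507).
Among Osei and Takahashi, alphabetically by surname: Osei before Takahashi.
Horvat, Marino and Oyelaran are each not paramedic-certified, so the next rule applies.
Horvat, Marino and Oyelaran all have date of academy graduation Nov 20, 2006, so the next rule applies.
Horvat, Marino and Oyelaran all have badge number 854, so the next rule applies.
Among Horvat, Marino and Oyelaran, alphabetically by surname: Horvat before Marino before Oyelaran.
Nguyen and Salazar are each paramedic-certified, so the next rule applies.
Nguyen and Salazar both have date of academy graduation Dec 18, 2007, so the next rule applies.
Nguyen and Salazar both have badge number 505, so the next rule applies.
Among Nguyen and Salazar, alphabetically by surname: Nguyen before Salazar.
Full order: Novak, Osei, Takahashi, Horvat, Marino, Oyelaran, Nguyen, Salazar.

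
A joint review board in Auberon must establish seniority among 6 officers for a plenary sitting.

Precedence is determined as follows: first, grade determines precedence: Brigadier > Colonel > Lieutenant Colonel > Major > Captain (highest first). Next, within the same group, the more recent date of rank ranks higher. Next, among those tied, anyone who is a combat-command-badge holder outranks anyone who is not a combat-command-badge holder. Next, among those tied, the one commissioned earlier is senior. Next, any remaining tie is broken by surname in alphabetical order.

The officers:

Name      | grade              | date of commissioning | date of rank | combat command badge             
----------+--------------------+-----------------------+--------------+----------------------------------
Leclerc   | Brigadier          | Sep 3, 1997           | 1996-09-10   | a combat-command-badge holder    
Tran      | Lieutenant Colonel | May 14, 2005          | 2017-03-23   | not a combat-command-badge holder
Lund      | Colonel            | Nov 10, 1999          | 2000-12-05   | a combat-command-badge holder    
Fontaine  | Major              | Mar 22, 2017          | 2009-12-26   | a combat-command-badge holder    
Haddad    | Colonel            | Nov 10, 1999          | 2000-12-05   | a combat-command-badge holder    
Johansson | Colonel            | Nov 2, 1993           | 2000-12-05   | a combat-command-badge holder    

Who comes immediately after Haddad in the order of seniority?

Lund

By grade: Leclerc (Brigadier); then Johansson, Haddad and Lund (Colonel); then Tran (Lieutenant Colonel); then Fontaine (Major).
Johansson, Haddad and Lund all have date of rank 2000-12-05, so the next rule applies.
Johansson, Haddad and Lund are each a combat-command-badge holder, so the next rule applies.
Among Johansson, Haddad and Lund, by date of commissioning (earlier first): Johansson (Nov 2, 1993) before Haddad and Lund (Nov 10, 1999).
Among Haddad and Lund, alphabetically by surname: Haddad before Lund.
Order: Leclerc, Johansson, Haddad, Lund, Tran, Fontaine.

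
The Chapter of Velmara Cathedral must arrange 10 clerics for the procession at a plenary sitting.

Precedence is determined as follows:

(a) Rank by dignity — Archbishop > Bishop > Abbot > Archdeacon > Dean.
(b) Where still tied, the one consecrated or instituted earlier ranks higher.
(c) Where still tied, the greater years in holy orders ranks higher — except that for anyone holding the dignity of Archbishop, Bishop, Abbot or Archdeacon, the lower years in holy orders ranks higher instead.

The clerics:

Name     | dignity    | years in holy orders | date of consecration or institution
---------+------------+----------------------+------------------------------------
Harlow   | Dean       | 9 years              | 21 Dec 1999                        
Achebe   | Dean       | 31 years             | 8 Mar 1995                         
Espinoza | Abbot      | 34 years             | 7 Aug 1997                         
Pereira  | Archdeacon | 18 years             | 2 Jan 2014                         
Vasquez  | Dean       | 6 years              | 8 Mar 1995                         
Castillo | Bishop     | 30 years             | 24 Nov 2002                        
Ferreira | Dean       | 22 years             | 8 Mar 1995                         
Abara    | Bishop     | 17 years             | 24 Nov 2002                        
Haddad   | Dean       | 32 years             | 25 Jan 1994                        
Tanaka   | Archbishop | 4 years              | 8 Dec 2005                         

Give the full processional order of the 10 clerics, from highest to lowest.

By dignity: Tanaka (Archbishop); then Abara and Castillo (Bishop); then Espinoza (Abbot); then Pereira (Archdeacon); then Haddad, Achebe, Ferreira, Vasquez and Harlow (Dean).
Abara and Castillo both have date of consecration or institution 24 Nov 2002, so the next rule applies.
Among Abara and Castillo, by years in holy orders (lower first) (reversed rule for this group): Abara (17 years) before Castillo (30 years).
Among Haddad, Achebe, Ferreira, Vasquez and Harlow, by date of consecration or institution (earlier first): Haddad (25 Jan 1994) before Achebe, Ferreira and Vasquez (8 Mar 1995) before Harlow (21 Dec 1999).
Among Achebe, Ferreira and Vasquez, by years in holy orders (higher first): Achebe (31 years) before Ferreira (22 years) before Vasquez (6 years).
Full order: Tanaka, Abara, Castillo, Espinoza, Pereira, Haddad, Achebe, Ferreira, Vasquez, Harlow.

Tanaka, Abara, Castillo, Espinoza, Pereira, Haddad, Achebe, Ferreira, Vasquez, Harlow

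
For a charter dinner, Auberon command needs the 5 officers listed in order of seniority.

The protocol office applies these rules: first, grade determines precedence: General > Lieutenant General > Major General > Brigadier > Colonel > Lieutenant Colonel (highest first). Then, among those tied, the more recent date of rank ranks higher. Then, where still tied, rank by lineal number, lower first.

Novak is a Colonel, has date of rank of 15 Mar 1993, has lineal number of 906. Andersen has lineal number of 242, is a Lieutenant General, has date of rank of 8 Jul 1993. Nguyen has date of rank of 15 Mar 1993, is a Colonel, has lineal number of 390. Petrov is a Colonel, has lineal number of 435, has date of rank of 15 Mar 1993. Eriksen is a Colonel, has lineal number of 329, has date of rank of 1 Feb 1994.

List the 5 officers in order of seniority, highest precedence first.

Andersen, Eriksen, Nguyen, Petrov, Novak

By grade: Andersen (Lieutenant General); then Eriksen, Nguyen, Petrov and Novak (Colonel).
Among Eriksen, Nguyen, Petrov and Novak, by date of rank (later first): Eriksen (1 Feb 1994) before Nguyen, Petrov and Novak (15 Mar 1993).
Among Nguyen, Petrov and Novak, by lineal number (lower first): Nguyen (390) before Petrov (435) before Novak (906).
Full order: Andersen, Eriksen, Nguyen, Petrov, Novak.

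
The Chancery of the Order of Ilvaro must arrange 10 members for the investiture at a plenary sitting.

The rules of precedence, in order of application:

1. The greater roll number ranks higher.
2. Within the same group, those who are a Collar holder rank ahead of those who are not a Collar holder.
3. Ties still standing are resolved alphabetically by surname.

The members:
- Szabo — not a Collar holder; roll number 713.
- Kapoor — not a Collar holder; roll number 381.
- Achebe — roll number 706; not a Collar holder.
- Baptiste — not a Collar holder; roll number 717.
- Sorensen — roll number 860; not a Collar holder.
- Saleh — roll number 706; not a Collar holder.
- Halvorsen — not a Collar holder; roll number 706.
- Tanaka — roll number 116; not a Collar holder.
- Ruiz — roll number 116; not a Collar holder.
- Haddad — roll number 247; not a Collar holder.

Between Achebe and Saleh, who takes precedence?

Achebe

By roll number (higher first): Sorensen (860); then Baptiste (717); then Szabo (713); then Achebe, Halvorsen and Saleh (each 706); then Kapoor (381); then Haddad (247); then Ruiz and Tanaka (both 116).
Achebe, Halvorsen and Saleh are each not a Collar holder, so the next rule applies.
Among Achebe, Halvorsen and Saleh, alphabetically by surname: Achebe before Halvorsen before Saleh.
Ruiz and Tanaka are each not a Collar holder, so the next rule applies.
Among Ruiz and Tanaka, alphabetically by surname: Ruiz before Tanaka.
So Achebe takes precedence.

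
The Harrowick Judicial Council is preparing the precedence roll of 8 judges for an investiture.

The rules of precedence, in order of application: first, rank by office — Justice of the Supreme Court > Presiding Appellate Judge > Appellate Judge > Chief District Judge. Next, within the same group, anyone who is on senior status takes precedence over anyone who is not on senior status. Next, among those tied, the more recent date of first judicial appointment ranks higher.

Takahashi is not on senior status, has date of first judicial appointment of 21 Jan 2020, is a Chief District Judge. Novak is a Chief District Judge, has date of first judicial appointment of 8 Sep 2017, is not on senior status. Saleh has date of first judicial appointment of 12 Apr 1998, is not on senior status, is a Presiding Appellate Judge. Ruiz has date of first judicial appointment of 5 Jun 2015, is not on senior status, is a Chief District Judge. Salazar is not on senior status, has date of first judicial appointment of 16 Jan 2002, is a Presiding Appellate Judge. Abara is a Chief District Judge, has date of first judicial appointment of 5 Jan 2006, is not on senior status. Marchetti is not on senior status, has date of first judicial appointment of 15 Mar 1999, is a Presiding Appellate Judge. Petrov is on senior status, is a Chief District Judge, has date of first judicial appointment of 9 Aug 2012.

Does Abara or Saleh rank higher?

By office: Salazar, Marchetti and Saleh (Presiding Appellate Judge); then Petrov, Takahashi, Novak, Ruiz and Abara (Chief District Judge).
Salazar, Marchetti and Saleh are each not on senior status, so the next rule applies.
Among Salazar, Marchetti and Saleh, by date of first judicial appointment (later first): Salazar (16 Jan 2002) before Marchetti (15 Mar 1999) before Saleh (12 Apr 1998).
Among Petrov, Takahashi, Novak, Ruiz and Abara, on senior status before not on senior status: Petrov (on senior status) before Takahashi, Novak, Ruiz and Abara (not on senior status).
Among Takahashi, Novak, Ruiz and Abara, by date of first judicial appointment (later first): Takahashi (21 Jan 2020) before Novak (8 Sep 2017) before Ruiz (5 Jun 2015) before Abara (5 Jan 2006).
So Saleh takes precedence.

Saleh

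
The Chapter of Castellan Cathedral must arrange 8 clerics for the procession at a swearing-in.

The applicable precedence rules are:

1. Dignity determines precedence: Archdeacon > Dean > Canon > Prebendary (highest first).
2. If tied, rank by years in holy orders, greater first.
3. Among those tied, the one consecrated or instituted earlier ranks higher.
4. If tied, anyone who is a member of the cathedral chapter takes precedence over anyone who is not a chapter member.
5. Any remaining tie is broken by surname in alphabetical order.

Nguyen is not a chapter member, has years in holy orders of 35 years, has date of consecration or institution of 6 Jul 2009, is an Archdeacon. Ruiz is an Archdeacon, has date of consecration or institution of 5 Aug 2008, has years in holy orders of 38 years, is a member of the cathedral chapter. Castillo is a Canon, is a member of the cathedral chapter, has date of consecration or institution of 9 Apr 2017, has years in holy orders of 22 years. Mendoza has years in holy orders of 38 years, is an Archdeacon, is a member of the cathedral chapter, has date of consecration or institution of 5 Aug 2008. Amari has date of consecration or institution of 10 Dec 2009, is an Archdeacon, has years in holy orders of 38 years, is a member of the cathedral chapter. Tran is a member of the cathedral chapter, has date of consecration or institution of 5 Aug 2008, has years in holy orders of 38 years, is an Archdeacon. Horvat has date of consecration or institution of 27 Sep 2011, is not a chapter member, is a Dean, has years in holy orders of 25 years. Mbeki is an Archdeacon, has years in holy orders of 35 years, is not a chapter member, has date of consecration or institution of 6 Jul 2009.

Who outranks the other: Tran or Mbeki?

By dignity: Mendoza, Ruiz, Tran, Amari, Mbeki and Nguyen (Archdeacon); then Horvat (Dean); then Castillo (Canon).
Among Mendoza, Ruiz, Tran, Amari, Mbeki and Nguyen, by years in holy orders (higher first): Mendoza, Ruiz, Tran and Amari (38 years) before Mbeki and Nguyen (35 years).
Among Mendoza, Ruiz, Tran and Amari, by date of consecration or institution (earlier first): Mendoza, Ruiz and Tran (5 Aug 2008) before Amari (10 Dec 2009).
Mendoza, Ruiz and Tran are each a member of the cathedral chapter, so the next rule applies.
Among Mendoza, Ruiz and Tran, alphabetically by surname: Mendoza before Ruiz before Tran.
Mbeki and Nguyen both have date of consecration or institution 6 Jul 2009, so the next rule applies.
Mbeki and Nguyen are each not a chapter member, so the next rule applies.
Among Mbeki and Nguyen, alphabetically by surname: Mbeki before Nguyen.
So Tran takes precedence.

Tran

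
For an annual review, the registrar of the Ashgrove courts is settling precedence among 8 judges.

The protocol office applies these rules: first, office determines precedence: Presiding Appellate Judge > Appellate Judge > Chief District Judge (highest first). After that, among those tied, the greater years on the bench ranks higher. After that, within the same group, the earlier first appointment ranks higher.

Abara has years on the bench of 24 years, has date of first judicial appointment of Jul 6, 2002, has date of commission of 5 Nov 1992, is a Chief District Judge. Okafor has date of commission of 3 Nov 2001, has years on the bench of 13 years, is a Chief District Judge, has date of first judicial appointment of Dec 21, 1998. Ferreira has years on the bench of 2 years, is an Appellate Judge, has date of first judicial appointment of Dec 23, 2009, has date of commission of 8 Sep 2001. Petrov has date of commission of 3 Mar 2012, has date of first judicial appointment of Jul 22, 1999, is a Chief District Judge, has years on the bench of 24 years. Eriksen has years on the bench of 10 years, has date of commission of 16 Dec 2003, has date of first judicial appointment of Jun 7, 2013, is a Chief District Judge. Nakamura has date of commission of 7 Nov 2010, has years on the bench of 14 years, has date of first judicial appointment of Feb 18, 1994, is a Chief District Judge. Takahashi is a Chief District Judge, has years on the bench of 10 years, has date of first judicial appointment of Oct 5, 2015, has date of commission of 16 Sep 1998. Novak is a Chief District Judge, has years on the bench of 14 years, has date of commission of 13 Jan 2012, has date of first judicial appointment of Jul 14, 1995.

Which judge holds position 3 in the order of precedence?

Abara

By office: Ferreira (Appellate Judge); then Petrov, Abara, Nakamura, Novak, Okafor, Eriksen and Takahashi (Chief District Judge).
Among Petrov, Abara, Nakamura, Novak, Okafor, Eriksen and Takahashi, by years on the bench (higher first): Petrov and Abara (24 years) before Nakamura and Novak (14 years) before Okafor (13 years) before Eriksen and Takahashi (10 years).
Among Petrov and Abara, by date of first judicial appointment (earlier first): Petrov (Jul 22, 1999) before Abara (Jul 6, 2002).
Among Nakamura and Novak, by date of first judicial appointment (earlier first): Nakamura (Feb 18, 1994) before Novak (Jul 14, 1995).
Among Eriksen and Takahashi, by date of first judicial appointment (earlier first): Eriksen (Jun 7, 2013) before Takahashi (Oct 5, 2015).
Order: Ferreira, Petrov, Abara, Nakamura, Novak, Okafor, Eriksen, Takahashi.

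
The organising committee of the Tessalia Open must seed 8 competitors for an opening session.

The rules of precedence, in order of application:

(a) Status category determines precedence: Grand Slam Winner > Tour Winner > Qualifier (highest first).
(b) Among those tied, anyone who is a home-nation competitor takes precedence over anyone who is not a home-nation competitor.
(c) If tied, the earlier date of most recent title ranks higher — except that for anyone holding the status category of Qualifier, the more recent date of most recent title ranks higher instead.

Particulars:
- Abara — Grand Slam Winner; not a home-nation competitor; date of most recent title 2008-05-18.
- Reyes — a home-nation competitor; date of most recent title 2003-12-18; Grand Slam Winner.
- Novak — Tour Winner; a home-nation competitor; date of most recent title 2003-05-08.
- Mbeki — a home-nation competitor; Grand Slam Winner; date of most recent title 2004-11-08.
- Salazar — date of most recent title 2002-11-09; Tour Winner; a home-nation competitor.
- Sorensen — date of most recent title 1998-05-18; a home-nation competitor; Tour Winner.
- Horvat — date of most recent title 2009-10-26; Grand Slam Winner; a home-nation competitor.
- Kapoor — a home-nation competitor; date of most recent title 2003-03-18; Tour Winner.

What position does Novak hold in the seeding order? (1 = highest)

By status category: Reyes, Mbeki, Horvat and Abara (Grand Slam Winner); then Sorensen, Salazar, Kapoor and Novak (Tour Winner).
Among Reyes, Mbeki, Horvat and Abara, a home-nation competitor before not a home-nation competitor: Reyes, Mbeki and Horvat (a home-nation competitor) before Abara (not a home-nation competitor).
Among Reyes, Mbeki and Horvat, by date of most recent title (earlier first): Reyes (2003-12-18) before Mbeki (2004-11-08) before Horvat (2009-10-26).
Sorensen, Salazar, Kapoor and Novak are each a home-nation competitor, so the next rule applies.
Among Sorensen, Salazar, Kapoor and Novak, by date of most recent title (earlier first): Sorensen (1998-05-18) before Salazar (2002-11-09) before Kapoor (2003-03-18) before Novak (2003-05-08).
Order: Reyes, Mbeki, Horvat, Abara, Sorensen, Salazar, Kapoor, Novak. So position 8.

8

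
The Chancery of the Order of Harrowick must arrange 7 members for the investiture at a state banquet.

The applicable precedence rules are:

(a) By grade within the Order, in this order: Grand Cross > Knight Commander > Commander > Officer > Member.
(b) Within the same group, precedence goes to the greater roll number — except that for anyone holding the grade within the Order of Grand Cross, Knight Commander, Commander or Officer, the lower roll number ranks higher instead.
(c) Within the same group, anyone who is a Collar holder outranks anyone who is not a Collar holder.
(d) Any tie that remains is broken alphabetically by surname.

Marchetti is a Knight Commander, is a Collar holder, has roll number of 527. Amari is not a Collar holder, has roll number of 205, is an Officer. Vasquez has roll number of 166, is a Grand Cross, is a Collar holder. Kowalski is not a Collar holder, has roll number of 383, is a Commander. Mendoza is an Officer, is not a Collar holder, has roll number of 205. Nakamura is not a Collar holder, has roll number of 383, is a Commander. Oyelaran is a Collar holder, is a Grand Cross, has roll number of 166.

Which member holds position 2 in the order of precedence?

By grade within the Order: Oyelaran and Vasquez (Grand Cross); then Marchetti (Knight Commander); then Kowalski and Nakamura (Commander); then Amari and Mendoza (Officer).
Oyelaran and Vasquez both have roll number 166, so the next rule applies.
Oyelaran and Vasquez are each a Collar holder, so the next rule applies.
Among Oyelaran and Vasquez, alphabetically by surname: Oyelaran before Vasquez.
Kowalski and Nakamura both have roll number 383, so the next rule applies.
Kowalski and Nakamura are each not a Collar holder, so the next rule applies.
Among Kowalski and Nakamura, alphabetically by surname: Kowalski before Nakamura.
Amari and Mendoza both have roll number 205, so the next rule applies.
Amari and Mendoza are each not a Collar holder, so the next rule applies.
Among Amari and Mendoza, alphabetically by surname: Amari before Mendoza.
Order: Oyelaran, Vasquez, Marchetti, Kowalski, Nakamura, Amari, Mendoza.

Vasquez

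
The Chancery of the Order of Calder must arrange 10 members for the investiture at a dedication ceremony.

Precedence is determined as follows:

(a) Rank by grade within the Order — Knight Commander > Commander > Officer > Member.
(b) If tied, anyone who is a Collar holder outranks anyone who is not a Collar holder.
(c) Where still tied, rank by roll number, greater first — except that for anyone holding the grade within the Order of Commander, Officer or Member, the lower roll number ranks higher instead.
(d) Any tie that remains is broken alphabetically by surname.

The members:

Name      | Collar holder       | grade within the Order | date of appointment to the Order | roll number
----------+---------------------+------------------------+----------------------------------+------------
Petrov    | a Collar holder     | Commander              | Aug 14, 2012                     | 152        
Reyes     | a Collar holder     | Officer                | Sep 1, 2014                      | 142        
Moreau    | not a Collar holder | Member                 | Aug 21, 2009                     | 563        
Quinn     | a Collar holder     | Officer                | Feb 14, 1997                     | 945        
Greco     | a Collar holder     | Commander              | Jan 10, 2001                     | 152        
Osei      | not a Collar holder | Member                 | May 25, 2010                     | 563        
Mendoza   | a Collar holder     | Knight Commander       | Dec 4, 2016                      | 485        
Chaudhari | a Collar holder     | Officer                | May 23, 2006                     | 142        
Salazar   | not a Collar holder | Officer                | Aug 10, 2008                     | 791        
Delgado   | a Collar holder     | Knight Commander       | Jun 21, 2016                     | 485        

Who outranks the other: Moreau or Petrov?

Petrov

By grade within the Order: Delgado and Mendoza (Knight Commander); then Greco and Petrov (Commander); then Chaudhari, Reyes, Quinn and Salazar (Officer); then Moreau and Osei (Member).
Delgado and Mendoza are each a Collar holder, so the next rule applies.
Delgado and Mendoza both have roll number 485, so the next rule applies.
Among Delgado and Mendoza, alphabetically by surname: Delgado before Mendoza.
Greco and Petrov are each a Collar holder, so the next rule applies.
Greco and Petrov both have roll number 152, so the next rule applies.
Among Greco and Petrov, alphabetically by surname: Greco before Petrov.
Among Chaudhari, Reyes, Quinn and Salazar, a Collar holder before not a Collar holder: Chaudhari, Reyes and Quinn (a Collar holder) before Salazar (not a Collar holder).
Among Chaudhari, Reyes and Quinn, by roll number (lower first) (reversed rule for this group): Chaudhari and Reyes (142) before Quinn (945).
Among Chaudhari and Reyes, alphabetically by surname: Chaudhari before Reyes.
Moreau and Osei are each not a Collar holder, so the next rule applies.
Moreau and Osei both have roll number 563, so the next rule applies.
Among Moreau and Osei, alphabetically by surname: Moreau before Osei.
So Petrov takes precedence.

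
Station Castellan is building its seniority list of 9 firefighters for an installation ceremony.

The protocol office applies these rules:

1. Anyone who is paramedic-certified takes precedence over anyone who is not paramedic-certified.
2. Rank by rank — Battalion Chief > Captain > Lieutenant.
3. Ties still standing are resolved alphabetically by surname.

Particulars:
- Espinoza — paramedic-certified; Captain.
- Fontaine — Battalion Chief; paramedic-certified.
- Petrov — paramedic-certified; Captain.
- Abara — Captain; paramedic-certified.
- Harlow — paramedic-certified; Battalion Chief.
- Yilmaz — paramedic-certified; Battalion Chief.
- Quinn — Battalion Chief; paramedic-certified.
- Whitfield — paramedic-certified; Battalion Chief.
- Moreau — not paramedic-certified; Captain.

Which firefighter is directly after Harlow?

By the first rule: Fontaine, Harlow, Quinn, Whitfield, Yilmaz, Abara, Espinoza and Petrov (each paramedic-certified); then Moreau (not paramedic-certified).
Among Fontaine, Harlow, Quinn, Whitfield, Yilmaz, Abara, Espinoza and Petrov, by rank: Fontaine, Harlow, Quinn, Whitfield and Yilmaz (Battalion Chief) before Abara, Espinoza and Petrov (Captain).
Among Fontaine, Harlow, Quinn, Whitfield and Yilmaz, alphabetically by surname: Fontaine before Harlow before Quinn before Whitfield before Yilmaz.
Among Abara, Espinoza and Petrov, alphabetically by surname: Abara before Espinoza before Petrov.
Order: Fontaine, Harlow, Quinn, Whitfield, Yilmaz, Abara, Espinoza, Petrov, Moreau.

Quinn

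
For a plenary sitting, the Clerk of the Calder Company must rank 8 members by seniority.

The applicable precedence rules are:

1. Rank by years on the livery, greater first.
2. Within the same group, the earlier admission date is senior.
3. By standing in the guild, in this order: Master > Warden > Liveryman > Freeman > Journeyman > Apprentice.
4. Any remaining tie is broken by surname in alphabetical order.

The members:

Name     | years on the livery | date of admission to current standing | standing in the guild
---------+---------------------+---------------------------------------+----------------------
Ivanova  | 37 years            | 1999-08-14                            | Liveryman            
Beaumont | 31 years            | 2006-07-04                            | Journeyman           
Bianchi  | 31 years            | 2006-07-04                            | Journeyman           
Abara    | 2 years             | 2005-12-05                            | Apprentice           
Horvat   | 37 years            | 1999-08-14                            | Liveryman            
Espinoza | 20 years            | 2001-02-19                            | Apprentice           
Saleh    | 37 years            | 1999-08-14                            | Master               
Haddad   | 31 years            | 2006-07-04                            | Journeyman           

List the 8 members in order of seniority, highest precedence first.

By years on the livery (higher first): Saleh, Horvat and Ivanova (each 37 years); then Beaumont, Bianchi and Haddad (each 31 years); then Espinoza (20 years); then Abara (2 years).
Saleh, Horvat and Ivanova all have date of admission to current standing 1999-08-14, so the next rule applies.
Among Saleh, Horvat and Ivanova, by standing in the guild: Saleh (Master) before Horvat and Ivanova (Liveryman).
Among Horvat and Ivanova, alphabetically by surname: Horvat before Ivanova.
Beaumont, Bianchi and Haddad all have date of admission to current standing 2006-07-04, so the next rule applies.
Beaumont, Bianchi and Haddad are each Journeyman, so the next rule applies.
Among Beaumont, Bianchi and Haddad, alphabetically by surname: Beaumont before Bianchi before Haddad.
Full order: Saleh, Horvat, Ivanova, Beaumont, Bianchi, Haddad, Espinoza, Abara.

Saleh, Horvat, Ivanova, Beaumont, Bianchi, Haddad, Espinoza, Abara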